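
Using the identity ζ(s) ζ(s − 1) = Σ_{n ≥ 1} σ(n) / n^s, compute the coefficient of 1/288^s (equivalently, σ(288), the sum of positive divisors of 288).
σ(288) = 819

In the product (Σ m^0/m^s)(Σ k / k^s) = Σ (Σ_{d | n} d) / n^s, the coefficient of 1/n^s is σ(n) = Σ_{d | n} d. For n = 288, divisors are [1, 2, 3, 4, 6, 8, 9, 12, 16, 18, 24, 32, 36, 48, 72, 96, 144, 288]; summing: σ(288) = 819.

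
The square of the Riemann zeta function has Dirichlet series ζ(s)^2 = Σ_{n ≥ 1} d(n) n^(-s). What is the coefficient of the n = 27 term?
d(27) = 4

ζ(s)^2 = (Σ 1/m^s)(Σ 1/k^s). The coefficient of 1/n^s in the product is the number of ordered pairs (m, k) with mk = n, which equals d(n). For n = 27, divisors are [1, 3, 9, 27], so d(27) = 4.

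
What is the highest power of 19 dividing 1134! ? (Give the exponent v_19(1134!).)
v_19(1134!) = 62

Legendre's formula: v_p(n!) = Σ_{k ≥ 1} ⌊n / p^k⌋. For p = 19, n = 1134, the terms are:
  ⌊1134/19^1⌋ = ⌊1134/19⌋ = 59
  ⌊1134/19^2⌋ = ⌊1134/361⌋ = 3
(the next term ⌊1134/19^3⌋ = 0, terminating the sum). Summing: v_19(1134!) = 59 + 3 = 62.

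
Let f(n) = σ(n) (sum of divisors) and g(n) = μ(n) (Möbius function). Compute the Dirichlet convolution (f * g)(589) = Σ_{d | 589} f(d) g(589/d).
(σ * μ)(589) = 589

Divisors of 589: [1, 19, 31, 589]. For each d | 589:
  d = 1: σ(1) · μ(589/1) = 1 · 1 = 1
  d = 19: σ(19) · μ(589/19) = 20 · -1 = -20
  d = 31: σ(31) · μ(589/31) = 32 · -1 = -32
  d = 589: σ(589) · μ(589/589) = 640 · 1 = 640
Summing: (σ * μ)(589) = 1 + -20 + -32 + 640 = 589.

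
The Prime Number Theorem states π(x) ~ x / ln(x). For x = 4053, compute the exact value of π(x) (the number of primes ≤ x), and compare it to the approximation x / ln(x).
π(4053) = 559;  x/ln(x) ≈ 487.89;  relative error ≈ 12.72%.

Directly count primes up to 4053: π(4053) = 559. The PNT approximation gives 4053/ln(4053) ≈ 4053/8.30721 ≈ 487.89. Relative error (π(x) − x/ln(x)) / π(x) ≈ 12.72%; the approximation is known to undercount slightly (Li(x) is a better estimate).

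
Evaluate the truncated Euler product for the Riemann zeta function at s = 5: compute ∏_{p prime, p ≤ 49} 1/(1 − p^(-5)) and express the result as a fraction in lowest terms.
∏ = 505807800965451248053830657783332590848273750176189703324931155978491/487794643941809531294334436783738741459341109492573787399981389578240

The primes p ≤ 49 are [2, 3, 5, 7, 11, 13, 17, 19, 23, 29, 31, 37, 41, 43, 47]. For each prime, (1 − 1/p^5)^(-1) = p^5 / (p^5 − 1). The product is (1 − 1/2^5)^(-1), (1 − 1/3^5)^(-1), (1 − 1/5^5)^(-1), (1 − 1/7^5)^(-1), (1 − 1/11^5)^(-1), (1 − 1/13^5)^(-1), (1 − 1/17^5)^(-1), (1 − 1/19^5)^(-1), (1 − 1/23^5)^(-1), (1 − 1/29^5)^(-1), (1 − 1/31^5)^(-1), (1 − 1/37^5)^(-1), (1 − 1/41^5)^(-1), (1 − 1/43^5)^(-1), (1 − 1/47^5)^(-1) = ∏ p^5 / (p^5 − 1) = 505807800965451248053830657783332590848273750176189703324931155978491/487794643941809531294334436783738741459341109492573787399981389578240.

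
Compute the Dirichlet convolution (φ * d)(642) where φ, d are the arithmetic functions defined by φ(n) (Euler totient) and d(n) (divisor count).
(φ * d)(642) = 1296

Divisors of 642: [1, 2, 3, 6, 107, 214, 321, 642]. For each d | 642:
  d = 1: φ(1) · d(642/1) = 1 · 8 = 8
  d = 2: φ(2) · d(642/2) = 1 · 4 = 4
  d = 3: φ(3) · d(642/3) = 2 · 4 = 8
  d = 6: φ(6) · d(642/6) = 2 · 2 = 4
  d = 107: φ(107) · d(642/107) = 106 · 4 = 424
  d = 214: φ(214) · d(642/214) = 106 · 2 = 212
  d = 321: φ(321) · d(642/321) = 212 · 2 = 424
  d = 642: φ(642) · d(642/642) = 212 · 1 = 212
Summing: (φ * d)(642) = 8 + 4 + 8 + 4 + 424 + 212 + 424 + 212 = 1296.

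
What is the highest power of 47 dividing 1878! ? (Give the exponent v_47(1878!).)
v_47(1878!) = 39

Legendre's formula: v_p(n!) = Σ_{k ≥ 1} ⌊n / p^k⌋. For p = 47, n = 1878, the terms are:
  ⌊1878/47^1⌋ = ⌊1878/47⌋ = 39
(the next term ⌊1878/47^2⌋ = 0, terminating the sum). Summing: v_47(1878!) = 39 = 39.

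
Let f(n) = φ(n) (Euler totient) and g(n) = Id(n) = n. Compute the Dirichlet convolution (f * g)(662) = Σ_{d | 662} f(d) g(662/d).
(φ * Id)(662) = 1983

Divisors of 662: [1, 2, 331, 662]. For each d | 662:
  d = 1: φ(1) · Id(662/1) = 1 · 662 = 662
  d = 2: φ(2) · Id(662/2) = 1 · 331 = 331
  d = 331: φ(331) · Id(662/331) = 330 · 2 = 660
  d = 662: φ(662) · Id(662/662) = 330 · 1 = 330
Summing: (φ * Id)(662) = 662 + 331 + 660 + 330 = 1983.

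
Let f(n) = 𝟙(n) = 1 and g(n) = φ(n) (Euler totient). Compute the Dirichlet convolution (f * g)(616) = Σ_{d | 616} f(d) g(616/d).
(𝟙 * φ)(616) = 616

Divisors of 616: [1, 2, 4, 7, 8, 11, 14, 22, 28, 44, 56, 77, 88, 154, 308, 616]. For each d | 616:
  d = 1: 𝟙(1) · φ(616/1) = 1 · 240 = 240
  d = 2: 𝟙(2) · φ(616/2) = 1 · 120 = 120
  d = 4: 𝟙(4) · φ(616/4) = 1 · 60 = 60
  d = 7: 𝟙(7) · φ(616/7) = 1 · 40 = 40
  d = 8: 𝟙(8) · φ(616/8) = 1 · 60 = 60
  d = 11: 𝟙(11) · φ(616/11) = 1 · 24 = 24
  d = 14: 𝟙(14) · φ(616/14) = 1 · 20 = 20
  d = 22: 𝟙(22) · φ(616/22) = 1 · 12 = 12
  d = 28: 𝟙(28) · φ(616/28) = 1 · 10 = 10
  d = 44: 𝟙(44) · φ(616/44) = 1 · 6 = 6
  d = 56: 𝟙(56) · φ(616/56) = 1 · 10 = 10
  d = 77: 𝟙(77) · φ(616/77) = 1 · 4 = 4
  d = 88: 𝟙(88) · φ(616/88) = 1 · 6 = 6
  d = 154: 𝟙(154) · φ(616/154) = 1 · 2 = 2
  d = 308: 𝟙(308) · φ(616/308) = 1 · 1 = 1
  d = 616: 𝟙(616) · φ(616/616) = 1 · 1 = 1
Summing: (𝟙 * φ)(616) = 240 + 120 + 60 + 40 + 60 + 24 + 20 + 12 + 10 + 6 + 10 + 4 + 6 + 2 + 1 + 1 = 616.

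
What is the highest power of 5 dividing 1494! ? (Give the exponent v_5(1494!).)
v_5(1494!) = 370

Legendre's formula: v_p(n!) = Σ_{k ≥ 1} ⌊n / p^k⌋. For p = 5, n = 1494, the terms are:
  ⌊1494/5^1⌋ = ⌊1494/5⌋ = 298
  ⌊1494/5^2⌋ = ⌊1494/25⌋ = 59
  ⌊1494/5^3⌋ = ⌊1494/125⌋ = 11
  ⌊1494/5^4⌋ = ⌊1494/625⌋ = 2
(the next term ⌊1494/5^5⌋ = 0, terminating the sum). Summing: v_5(1494!) = 298 + 59 + 11 + 2 = 370.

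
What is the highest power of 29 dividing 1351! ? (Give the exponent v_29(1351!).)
v_29(1351!) = 47

Legendre's formula: v_p(n!) = Σ_{k ≥ 1} ⌊n / p^k⌋. For p = 29, n = 1351, the terms are:
  ⌊1351/29^1⌋ = ⌊1351/29⌋ = 46
  ⌊1351/29^2⌋ = ⌊1351/841⌋ = 1
(the next term ⌊1351/29^3⌋ = 0, terminating the sum). Summing: v_29(1351!) = 46 + 1 = 47.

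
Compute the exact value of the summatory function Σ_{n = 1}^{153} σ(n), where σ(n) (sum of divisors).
Σ_{n ≤ 153} σ(n) = 19290

Compute σ(n) for each 1 ≤ n ≤ 153: σ(1) = 1, σ(2) = 3, σ(3) = 4, σ(4) = 7, σ(5) = 6, σ(6) = 12, σ(7) = 8, σ(8) = 15, σ(9) = 13, σ(10) = 18, σ(11) = 12, σ(12) = 28, σ(13) = 14, σ(14) = 24, σ(15) = 24, σ(16) = 31, σ(17) = 18, σ(18) = 39, σ(19) = 20, σ(20) = 42, σ(21) = 32, σ(22) = 36, σ(23) = 24, σ(24) = 60, σ(25) = 31, σ(26) = 42, σ(27) = 40, σ(28) = 56, σ(29) = 30, σ(30) = 72, σ(31) = 32, σ(32) = 63, σ(33) = 48, σ(34) = 54, σ(35) = 48, σ(36) = 91, σ(37) = 38, σ(38) = 60, σ(39) = 56, σ(40) = 90, σ(41) = 42, σ(42) = 96, σ(43) = 44, σ(44) = 84, σ(45) = 78, σ(46) = 72, σ(47) = 48, σ(48) = 124, σ(49) = 57, σ(50) = 93, σ(51) = 72, σ(52) = 98, σ(53) = 54, σ(54) = 120, σ(55) = 72, σ(56) = 120, σ(57) = 80, σ(58) = 90, σ(59) = 60, σ(60) = 168, σ(61) = 62, σ(62) = 96, σ(63) = 104, σ(64) = 127, σ(65) = 84, σ(66) = 144, σ(67) = 68, σ(68) = 126, σ(69) = 96, σ(70) = 144, σ(71) = 72, σ(72) = 195, σ(73) = 74, σ(74) = 114, σ(75) = 124, σ(76) = 140, σ(77) = 96, σ(78) = 168, σ(79) = 80, σ(80) = 186, σ(81) = 121, σ(82) = 126, σ(83) = 84, σ(84) = 224, σ(85) = 108, σ(86) = 132, σ(87) = 120, σ(88) = 180, σ(89) = 90, σ(90) = 234, σ(91) = 112, σ(92) = 168, σ(93) = 128, σ(94) = 144, σ(95) = 120, σ(96) = 252, σ(97) = 98, σ(98) = 171, σ(99) = 156, σ(100) = 217, σ(101) = 102, σ(102) = 216, σ(103) = 104, σ(104) = 210, σ(105) = 192, σ(106) = 162, σ(107) = 108, σ(108) = 280, σ(109) = 110, σ(110) = 216, σ(111) = 152, σ(112) = 248, σ(113) = 114, σ(114) = 240, σ(115) = 144, σ(116) = 210, σ(117) = 182, σ(118) = 180, σ(119) = 144, σ(120) = 360, σ(121) = 133, σ(122) = 186, σ(123) = 168, σ(124) = 224, σ(125) = 156, σ(126) = 312, σ(127) = 128, σ(128) = 255, σ(129) = 176, σ(130) = 252, σ(131) = 132, σ(132) = 336, σ(133) = 160, σ(134) = 204, σ(135) = 240, σ(136) = 270, σ(137) = 138, σ(138) = 288, σ(139) = 140, σ(140) = 336, σ(141) = 192, σ(142) = 216, σ(143) = 168, σ(144) = 403, σ(145) = 180, σ(146) = 222, σ(147) = 228, σ(148) = 266, σ(149) = 150, σ(150) = 372, σ(151) = 152, σ(152) = 300, σ(153) = 234. Summing all 153 values: 19290. (Average order: Σ_{n ≤ x} σ(n) ~ (π²/12) x². For x = 153, (π²/12)·153² ≈ 19253.13.)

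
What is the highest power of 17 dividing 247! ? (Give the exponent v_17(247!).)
v_17(247!) = 14

Legendre's formula: v_p(n!) = Σ_{k ≥ 1} ⌊n / p^k⌋. For p = 17, n = 247, the terms are:
  ⌊247/17^1⌋ = ⌊247/17⌋ = 14
(the next term ⌊247/17^2⌋ = 0, terminating the sum). Summing: v_17(247!) = 14 = 14.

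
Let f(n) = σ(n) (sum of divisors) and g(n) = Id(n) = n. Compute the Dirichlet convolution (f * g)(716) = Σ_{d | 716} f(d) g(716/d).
(σ * Id)(716) = 6103

Divisors of 716: [1, 2, 4, 179, 358, 716]. For each d | 716:
  d = 1: σ(1) · Id(716/1) = 1 · 716 = 716
  d = 2: σ(2) · Id(716/2) = 3 · 358 = 1074
  d = 4: σ(4) · Id(716/4) = 7 · 179 = 1253
  d = 179: σ(179) · Id(716/179) = 180 · 4 = 720
  d = 358: σ(358) · Id(716/358) = 540 · 2 = 1080
  d = 716: σ(716) · Id(716/716) = 1260 · 1 = 1260
Summing: (σ * Id)(716) = 716 + 1074 + 1253 + 720 + 1080 + 1260 = 6103.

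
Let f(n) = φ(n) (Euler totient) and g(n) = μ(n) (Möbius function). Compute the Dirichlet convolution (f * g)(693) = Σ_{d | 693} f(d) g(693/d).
(φ * μ)(693) = 180

Divisors of 693: [1, 3, 7, 9, 11, 21, 33, 63, 77, 99, 231, 693]. For each d | 693:
  d = 1: φ(1) · μ(693/1) = 1 · 0 = 0
  d = 3: φ(3) · μ(693/3) = 2 · -1 = -2
  d = 7: φ(7) · μ(693/7) = 6 · 0 = 0
  d = 9: φ(9) · μ(693/9) = 6 · 1 = 6
  d = 11: φ(11) · μ(693/11) = 10 · 0 = 0
  d = 21: φ(21) · μ(693/21) = 12 · 1 = 12
  d = 33: φ(33) · μ(693/33) = 20 · 1 = 20
  d = 63: φ(63) · μ(693/63) = 36 · -1 = -36
  d = 77: φ(77) · μ(693/77) = 60 · 0 = 0
  d = 99: φ(99) · μ(693/99) = 60 · -1 = -60
  d = 231: φ(231) · μ(693/231) = 120 · -1 = -120
  d = 693: φ(693) · μ(693/693) = 360 · 1 = 360
Summing: (φ * μ)(693) = 0 + -2 + 0 + 6 + 0 + 12 + 20 + -36 + 0 + -60 + -120 + 360 = 180.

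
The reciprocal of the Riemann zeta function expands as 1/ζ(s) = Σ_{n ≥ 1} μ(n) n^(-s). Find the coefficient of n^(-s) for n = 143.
μ(143) = 1

Factor n = 143 = 11 · 13. μ(n) = 0 if any exponent ≥ 2 (not squarefree); otherwise μ(n) = (−1)^{ω(n)} where ω(n) is the number of distinct prime factors. Applying: μ(143) = 1.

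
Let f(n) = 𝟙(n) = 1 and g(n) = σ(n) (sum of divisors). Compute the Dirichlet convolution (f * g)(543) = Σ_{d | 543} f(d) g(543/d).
(𝟙 * σ)(543) = 915

Divisors of 543: [1, 3, 181, 543]. For each d | 543:
  d = 1: 𝟙(1) · σ(543/1) = 1 · 728 = 728
  d = 3: 𝟙(3) · σ(543/3) = 1 · 182 = 182
  d = 181: 𝟙(181) · σ(543/181) = 1 · 4 = 4
  d = 543: 𝟙(543) · σ(543/543) = 1 · 1 = 1
Summing: (𝟙 * σ)(543) = 728 + 182 + 4 + 1 = 915.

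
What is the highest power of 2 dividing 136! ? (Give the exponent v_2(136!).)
v_2(136!) = 134

Legendre's formula: v_p(n!) = Σ_{k ≥ 1} ⌊n / p^k⌋. For p = 2, n = 136, the terms are:
  ⌊136/2^1⌋ = ⌊136/2⌋ = 68
  ⌊136/2^2⌋ = ⌊136/4⌋ = 34
  ⌊136/2^3⌋ = ⌊136/8⌋ = 17
  ⌊136/2^4⌋ = ⌊136/16⌋ = 8
  ⌊136/2^5⌋ = ⌊136/32⌋ = 4
  ⌊136/2^6⌋ = ⌊136/64⌋ = 2
  ⌊136/2^7⌋ = ⌊136/128⌋ = 1
(the next term ⌊136/2^8⌋ = 0, terminating the sum). Summing: v_2(136!) = 68 + 34 + 17 + 8 + 4 + 2 + 1 = 134.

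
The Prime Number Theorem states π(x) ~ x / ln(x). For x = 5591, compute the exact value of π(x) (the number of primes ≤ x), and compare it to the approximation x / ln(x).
π(5591) = 738;  x/ln(x) ≈ 647.94;  relative error ≈ 12.20%.

Directly count primes up to 5591: π(5591) = 738. The PNT approximation gives 5591/ln(5591) ≈ 5591/8.62891 ≈ 647.94. Relative error (π(x) − x/ln(x)) / π(x) ≈ 12.20%; the approximation is known to undercount slightly (Li(x) is a better estimate).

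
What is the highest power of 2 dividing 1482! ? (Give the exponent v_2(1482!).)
v_2(1482!) = 1476

Legendre's formula: v_p(n!) = Σ_{k ≥ 1} ⌊n / p^k⌋. For p = 2, n = 1482, the terms are:
  ⌊1482/2^1⌋ = ⌊1482/2⌋ = 741
  ⌊1482/2^2⌋ = ⌊1482/4⌋ = 370
  ⌊1482/2^3⌋ = ⌊1482/8⌋ = 185
  ⌊1482/2^4⌋ = ⌊1482/16⌋ = 92
  ⌊1482/2^5⌋ = ⌊1482/32⌋ = 46
  ⌊1482/2^6⌋ = ⌊1482/64⌋ = 23
  ⌊1482/2^7⌋ = ⌊1482/128⌋ = 11
  ⌊1482/2^8⌋ = ⌊1482/256⌋ = 5
  ⌊1482/2^9⌋ = ⌊1482/512⌋ = 2
  ⌊1482/2^10⌋ = ⌊1482/1024⌋ = 1
(the next term ⌊1482/2^11⌋ = 0, terminating the sum). Summing: v_2(1482!) = 741 + 370 + 185 + 92 + 46 + 23 + 11 + 5 + 2 + 1 = 1476.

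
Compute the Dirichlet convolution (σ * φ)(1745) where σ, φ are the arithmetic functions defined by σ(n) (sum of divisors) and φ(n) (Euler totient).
(σ * φ)(1745) = 6980

Divisors of 1745: [1, 5, 349, 1745]. For each d | 1745:
  d = 1: σ(1) · φ(1745/1) = 1 · 1392 = 1392
  d = 5: σ(5) · φ(1745/5) = 6 · 348 = 2088
  d = 349: σ(349) · φ(1745/349) = 350 · 4 = 1400
  d = 1745: σ(1745) · φ(1745/1745) = 2100 · 1 = 2100
Summing: (σ * φ)(1745) = 1392 + 2088 + 1400 + 2100 = 6980.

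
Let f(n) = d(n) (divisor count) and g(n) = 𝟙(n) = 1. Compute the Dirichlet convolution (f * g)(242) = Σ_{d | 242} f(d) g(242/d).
(d * 𝟙)(242) = 18

Divisors of 242: [1, 2, 11, 22, 121, 242]. For each d | 242:
  d = 1: d(1) · 𝟙(242/1) = 1 · 1 = 1
  d = 2: d(2) · 𝟙(242/2) = 2 · 1 = 2
  d = 11: d(11) · 𝟙(242/11) = 2 · 1 = 2
  d = 22: d(22) · 𝟙(242/22) = 4 · 1 = 4
  d = 121: d(121) · 𝟙(242/121) = 3 · 1 = 3
  d = 242: d(242) · 𝟙(242/242) = 6 · 1 = 6
Summing: (d * 𝟙)(242) = 1 + 2 + 2 + 4 + 3 + 6 = 18.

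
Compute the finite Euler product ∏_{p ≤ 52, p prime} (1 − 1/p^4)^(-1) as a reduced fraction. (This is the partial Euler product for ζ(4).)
∏ = 65572203587643632473857746546522240898588901/60584710506150227098341885345792000000000000

The primes p ≤ 52 are [2, 3, 5, 7, 11, 13, 17, 19, 23, 29, 31, 37, 41, 43, 47]. For each prime, (1 − 1/p^4)^(-1) = p^4 / (p^4 − 1). The product is (1 − 1/2^4)^(-1), (1 − 1/3^4)^(-1), (1 − 1/5^4)^(-1), (1 − 1/7^4)^(-1), (1 − 1/11^4)^(-1), (1 − 1/13^4)^(-1), (1 − 1/17^4)^(-1), (1 − 1/19^4)^(-1), (1 − 1/23^4)^(-1), (1 − 1/29^4)^(-1), (1 − 1/31^4)^(-1), (1 − 1/37^4)^(-1), (1 − 1/41^4)^(-1), (1 − 1/43^4)^(-1), (1 − 1/47^4)^(-1) = ∏ p^4 / (p^4 − 1) = 65572203587643632473857746546522240898588901/60584710506150227098341885345792000000000000.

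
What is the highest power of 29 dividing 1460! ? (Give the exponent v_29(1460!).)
v_29(1460!) = 51

Legendre's formula: v_p(n!) = Σ_{k ≥ 1} ⌊n / p^k⌋. For p = 29, n = 1460, the terms are:
  ⌊1460/29^1⌋ = ⌊1460/29⌋ = 50
  ⌊1460/29^2⌋ = ⌊1460/841⌋ = 1
(the next term ⌊1460/29^3⌋ = 0, terminating the sum). Summing: v_29(1460!) = 50 + 1 = 51.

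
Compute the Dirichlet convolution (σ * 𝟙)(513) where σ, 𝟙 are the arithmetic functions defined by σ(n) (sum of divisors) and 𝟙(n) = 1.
(σ * 𝟙)(513) = 1218

Divisors of 513: [1, 3, 9, 19, 27, 57, 171, 513]. For each d | 513:
  d = 1: σ(1) · 𝟙(513/1) = 1 · 1 = 1
  d = 3: σ(3) · 𝟙(513/3) = 4 · 1 = 4
  d = 9: σ(9) · 𝟙(513/9) = 13 · 1 = 13
  d = 19: σ(19) · 𝟙(513/19) = 20 · 1 = 20
  d = 27: σ(27) · 𝟙(513/27) = 40 · 1 = 40
  d = 57: σ(57) · 𝟙(513/57) = 80 · 1 = 80
  d = 171: σ(171) · 𝟙(513/171) = 260 · 1 = 260
  d = 513: σ(513) · 𝟙(513/513) = 800 · 1 = 800
Summing: (σ * 𝟙)(513) = 1 + 4 + 13 + 20 + 40 + 80 + 260 + 800 = 1218.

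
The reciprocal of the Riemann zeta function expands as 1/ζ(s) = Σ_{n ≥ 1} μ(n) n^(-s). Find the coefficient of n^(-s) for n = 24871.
μ(24871) = 1

Factor n = 24871 = 7 · 11 · 17 · 19. μ(n) = 0 if any exponent ≥ 2 (not squarefree); otherwise μ(n) = (−1)^{ω(n)} where ω(n) is the number of distinct prime factors. Applying: μ(24871) = 1.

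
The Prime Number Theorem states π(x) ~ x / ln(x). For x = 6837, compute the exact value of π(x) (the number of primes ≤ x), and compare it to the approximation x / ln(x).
π(6837) = 880;  x/ln(x) ≈ 774.28;  relative error ≈ 12.01%.

Directly count primes up to 6837: π(6837) = 880. The PNT approximation gives 6837/ln(6837) ≈ 6837/8.83010 ≈ 774.28. Relative error (π(x) − x/ln(x)) / π(x) ≈ 12.01%; the approximation is known to undercount slightly (Li(x) is a better estimate).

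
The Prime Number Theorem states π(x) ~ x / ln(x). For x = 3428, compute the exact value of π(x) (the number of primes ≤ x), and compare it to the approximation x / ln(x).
π(3428) = 480;  x/ln(x) ≈ 421.14;  relative error ≈ 12.26%.

Directly count primes up to 3428: π(3428) = 480. The PNT approximation gives 3428/ln(3428) ≈ 3428/8.13973 ≈ 421.14. Relative error (π(x) − x/ln(x)) / π(x) ≈ 12.26%; the approximation is known to undercount slightly (Li(x) is a better estimate).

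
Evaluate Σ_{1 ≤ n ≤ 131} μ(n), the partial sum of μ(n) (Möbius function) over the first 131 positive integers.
Σ_{n ≤ 131} μ(n) = -3

Compute μ(n) for each 1 ≤ n ≤ 131: μ(1) = 1, μ(2) = -1, μ(3) = -1, μ(4) = 0, μ(5) = -1, μ(6) = 1, μ(7) = -1, μ(8) = 0, μ(9) = 0, μ(10) = 1, μ(11) = -1, μ(12) = 0, μ(13) = -1, μ(14) = 1, μ(15) = 1, μ(16) = 0, μ(17) = -1, μ(18) = 0, μ(19) = -1, μ(20) = 0, μ(21) = 1, μ(22) = 1, μ(23) = -1, μ(24) = 0, μ(25) = 0, μ(26) = 1, μ(27) = 0, μ(28) = 0, μ(29) = -1, μ(30) = -1, μ(31) = -1, μ(32) = 0, μ(33) = 1, μ(34) = 1, μ(35) = 1, μ(36) = 0, μ(37) = -1, μ(38) = 1, μ(39) = 1, μ(40) = 0, μ(41) = -1, μ(42) = -1, μ(43) = -1, μ(44) = 0, μ(45) = 0, μ(46) = 1, μ(47) = -1, μ(48) = 0, μ(49) = 0, μ(50) = 0, μ(51) = 1, μ(52) = 0, μ(53) = -1, μ(54) = 0, μ(55) = 1, μ(56) = 0, μ(57) = 1, μ(58) = 1, μ(59) = -1, μ(60) = 0, μ(61) = -1, μ(62) = 1, μ(63) = 0, μ(64) = 0, μ(65) = 1, μ(66) = -1, μ(67) = -1, μ(68) = 0, μ(69) = 1, μ(70) = -1, μ(71) = -1, μ(72) = 0, μ(73) = -1, μ(74) = 1, μ(75) = 0, μ(76) = 0, μ(77) = 1, μ(78) = -1, μ(79) = -1, μ(80) = 0, μ(81) = 0, μ(82) = 1, μ(83) = -1, μ(84) = 0, μ(85) = 1, μ(86) = 1, μ(87) = 1, μ(88) = 0, μ(89) = -1, μ(90) = 0, μ(91) = 1, μ(92) = 0, μ(93) = 1, μ(94) = 1, μ(95) = 1, μ(96) = 0, μ(97) = -1, μ(98) = 0, μ(99) = 0, μ(100) = 0, μ(101) = -1, μ(102) = -1, μ(103) = -1, μ(104) = 0, μ(105) = -1, μ(106) = 1, μ(107) = -1, μ(108) = 0, μ(109) = -1, μ(110) = -1, μ(111) = 1, μ(112) = 0, μ(113) = -1, μ(114) = -1, μ(115) = 1, μ(116) = 0, μ(117) = 0, μ(118) = 1, μ(119) = 1, μ(120) = 0, μ(121) = 0, μ(122) = 1, μ(123) = 1, μ(124) = 0, μ(125) = 0, μ(126) = 0, μ(127) = -1, μ(128) = 0, μ(129) = 1, μ(130) = -1, μ(131) = -1. Summing all 131 values: -3. (Mertens function M(x) = Σ_{n ≤ x} μ(n); on average M(x) should be small (PNT ⟺ M(x) = o(x)).)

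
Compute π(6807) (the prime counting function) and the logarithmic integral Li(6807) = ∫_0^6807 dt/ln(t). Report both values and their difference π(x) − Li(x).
π(6807) = 876;  Li(6807) ≈ 892.50;  π(x) − Li(x) ≈ -16.50.

Direct count of primes ≤ 6807 gives π(6807) = 876. Numerical evaluation of the logarithmic integral gives Li(6807) ≈ 892.50. The difference π(x) − Li(x) ≈ -16.50 is typically negative for small/moderate x (Li(x) overestimates), though Littlewood's theorem shows this sign changes infinitely often.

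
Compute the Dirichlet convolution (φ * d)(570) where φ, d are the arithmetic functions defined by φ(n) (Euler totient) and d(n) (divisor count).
(φ * d)(570) = 1440

Divisors of 570: [1, 2, 3, 5, 6, 10, 15, 19, 30, 38, 57, 95, 114, 190, 285, 570]. For each d | 570:
  d = 1: φ(1) · d(570/1) = 1 · 16 = 16
  d = 2: φ(2) · d(570/2) = 1 · 8 = 8
  d = 3: φ(3) · d(570/3) = 2 · 8 = 16
  d = 5: φ(5) · d(570/5) = 4 · 8 = 32
  d = 6: φ(6) · d(570/6) = 2 · 4 = 8
  d = 10: φ(10) · d(570/10) = 4 · 4 = 16
  d = 15: φ(15) · d(570/15) = 8 · 4 = 32
  d = 19: φ(19) · d(570/19) = 18 · 8 = 144
  d = 30: φ(30) · d(570/30) = 8 · 2 = 16
  d = 38: φ(38) · d(570/38) = 18 · 4 = 72
  d = 57: φ(57) · d(570/57) = 36 · 4 = 144
  d = 95: φ(95) · d(570/95) = 72 · 4 = 288
  d = 114: φ(114) · d(570/114) = 36 · 2 = 72
  d = 190: φ(190) · d(570/190) = 72 · 2 = 144
  d = 285: φ(285) · d(570/285) = 144 · 2 = 288
  d = 570: φ(570) · d(570/570) = 144 · 1 = 144
Summing: (φ * d)(570) = 16 + 8 + 16 + 32 + 8 + 16 + 32 + 144 + 16 + 72 + 144 + 288 + 72 + 144 + 288 + 144 = 1440.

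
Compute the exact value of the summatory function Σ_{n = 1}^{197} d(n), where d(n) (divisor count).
Σ_{n ≤ 197} d(n) = 1072

Compute d(n) for each 1 ≤ n ≤ 197: d(1) = 1, d(2) = 2, d(3) = 2, d(4) = 3, d(5) = 2, d(6) = 4, d(7) = 2, d(8) = 4, d(9) = 3, d(10) = 4, d(11) = 2, d(12) = 6, d(13) = 2, d(14) = 4, d(15) = 4, d(16) = 5, d(17) = 2, d(18) = 6, d(19) = 2, d(20) = 6, d(21) = 4, d(22) = 4, d(23) = 2, d(24) = 8, d(25) = 3, d(26) = 4, d(27) = 4, d(28) = 6, d(29) = 2, d(30) = 8, d(31) = 2, d(32) = 6, d(33) = 4, d(34) = 4, d(35) = 4, d(36) = 9, d(37) = 2, d(38) = 4, d(39) = 4, d(40) = 8, d(41) = 2, d(42) = 8, d(43) = 2, d(44) = 6, d(45) = 6, d(46) = 4, d(47) = 2, d(48) = 10, d(49) = 3, d(50) = 6, d(51) = 4, d(52) = 6, d(53) = 2, d(54) = 8, d(55) = 4, d(56) = 8, d(57) = 4, d(58) = 4, d(59) = 2, d(60) = 12, d(61) = 2, d(62) = 4, d(63) = 6, d(64) = 7, d(65) = 4, d(66) = 8, d(67) = 2, d(68) = 6, d(69) = 4, d(70) = 8, d(71) = 2, d(72) = 12, d(73) = 2, d(74) = 4, d(75) = 6, d(76) = 6, d(77) = 4, d(78) = 8, d(79) = 2, d(80) = 10, d(81) = 5, d(82) = 4, d(83) = 2, d(84) = 12, d(85) = 4, d(86) = 4, d(87) = 4, d(88) = 8, d(89) = 2, d(90) = 12, d(91) = 4, d(92) = 6, d(93) = 4, d(94) = 4, d(95) = 4, d(96) = 12, d(97) = 2, d(98) = 6, d(99) = 6, d(100) = 9, d(101) = 2, d(102) = 8, d(103) = 2, d(104) = 8, d(105) = 8, d(106) = 4, d(107) = 2, d(108) = 12, d(109) = 2, d(110) = 8, d(111) = 4, d(112) = 10, d(113) = 2, d(114) = 8, d(115) = 4, d(116) = 6, d(117) = 6, d(118) = 4, d(119) = 4, d(120) = 16, d(121) = 3, d(122) = 4, d(123) = 4, d(124) = 6, d(125) = 4, d(126) = 12, d(127) = 2, d(128) = 8, d(129) = 4, d(130) = 8, d(131) = 2, d(132) = 12, d(133) = 4, d(134) = 4, d(135) = 8, d(136) = 8, d(137) = 2, d(138) = 8, d(139) = 2, d(140) = 12, d(141) = 4, d(142) = 4, d(143) = 4, d(144) = 15, d(145) = 4, d(146) = 4, d(147) = 6, d(148) = 6, d(149) = 2, d(150) = 12, d(151) = 2, d(152) = 8, d(153) = 6, d(154) = 8, d(155) = 4, d(156) = 12, d(157) = 2, d(158) = 4, d(159) = 4, d(160) = 12, d(161) = 4, d(162) = 10, d(163) = 2, d(164) = 6, d(165) = 8, d(166) = 4, d(167) = 2, d(168) = 16, d(169) = 3, d(170) = 8, d(171) = 6, d(172) = 6, d(173) = 2, d(174) = 8, d(175) = 6, d(176) = 10, d(177) = 4, d(178) = 4, d(179) = 2, d(180) = 18, d(181) = 2, d(182) = 8, d(183) = 4, d(184) = 8, d(185) = 4, d(186) = 8, d(187) = 4, d(188) = 6, d(189) = 8, d(190) = 8, d(191) = 2, d(192) = 14, d(193) = 2, d(194) = 4, d(195) = 8, d(196) = 9, d(197) = 2. Summing all 197 values: 1072. (Dirichlet's divisor formula: Σ_{n ≤ x} d(n) = x ln(x) + (2γ − 1) x + O(√x). For x = 197, the asymptotic estimate is ≈ 1071.21.)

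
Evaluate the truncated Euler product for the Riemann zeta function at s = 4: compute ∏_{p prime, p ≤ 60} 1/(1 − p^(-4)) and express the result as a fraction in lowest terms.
∏ = 313771926178857385645450905033468281439563920601420761/289906031739275464495518328120881551769600000000000000

The primes p ≤ 60 are [2, 3, 5, 7, 11, 13, 17, 19, 23, 29, 31, 37, 41, 43, 47, 53, 59]. For each prime, (1 − 1/p^4)^(-1) = p^4 / (p^4 − 1). The product is (1 − 1/2^4)^(-1), (1 − 1/3^4)^(-1), (1 − 1/5^4)^(-1), (1 − 1/7^4)^(-1), (1 − 1/11^4)^(-1), (1 − 1/13^4)^(-1), (1 − 1/17^4)^(-1), (1 − 1/19^4)^(-1), (1 − 1/23^4)^(-1), (1 − 1/29^4)^(-1), (1 − 1/31^4)^(-1), (1 − 1/37^4)^(-1), (1 − 1/41^4)^(-1), (1 − 1/43^4)^(-1), (1 − 1/47^4)^(-1), (1 − 1/53^4)^(-1), (1 − 1/59^4)^(-1) = ∏ p^4 / (p^4 − 1) = 313771926178857385645450905033468281439563920601420761/289906031739275464495518328120881551769600000000000000.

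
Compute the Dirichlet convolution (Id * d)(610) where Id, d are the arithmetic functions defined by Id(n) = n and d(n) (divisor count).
(Id * d)(610) = 1764

Divisors of 610: [1, 2, 5, 10, 61, 122, 305, 610]. For each d | 610:
  d = 1: Id(1) · d(610/1) = 1 · 8 = 8
  d = 2: Id(2) · d(610/2) = 2 · 4 = 8
  d = 5: Id(5) · d(610/5) = 5 · 4 = 20
  d = 10: Id(10) · d(610/10) = 10 · 2 = 20
  d = 61: Id(61) · d(610/61) = 61 · 4 = 244
  d = 122: Id(122) · d(610/122) = 122 · 2 = 244
  d = 305: Id(305) · d(610/305) = 305 · 2 = 610
  d = 610: Id(610) · d(610/610) = 610 · 1 = 610
Summing: (Id * d)(610) = 8 + 8 + 20 + 20 + 244 + 244 + 610 + 610 = 1764.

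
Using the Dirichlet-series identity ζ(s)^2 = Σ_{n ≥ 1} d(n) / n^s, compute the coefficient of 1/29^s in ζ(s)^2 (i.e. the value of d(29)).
d(29) = 2

ζ(s)^2 = (Σ 1/m^s)(Σ 1/k^s). The coefficient of 1/n^s in the product is the number of ordered pairs (m, k) with mk = n, which equals d(n). For n = 29, divisors are [1, 29], so d(29) = 2.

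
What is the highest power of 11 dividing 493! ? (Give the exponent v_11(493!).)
v_11(493!) = 48

Legendre's formula: v_p(n!) = Σ_{k ≥ 1} ⌊n / p^k⌋. For p = 11, n = 493, the terms are:
  ⌊493/11^1⌋ = ⌊493/11⌋ = 44
  ⌊493/11^2⌋ = ⌊493/121⌋ = 4
(the next term ⌊493/11^3⌋ = 0, terminating the sum). Summing: v_11(493!) = 44 + 4 = 48.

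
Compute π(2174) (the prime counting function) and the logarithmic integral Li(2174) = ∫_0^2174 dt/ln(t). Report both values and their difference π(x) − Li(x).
π(2174) = 326;  Li(2174) ≈ 337.57;  π(x) − Li(x) ≈ -11.57.

Direct count of primes ≤ 2174 gives π(2174) = 326. Numerical evaluation of the logarithmic integral gives Li(2174) ≈ 337.57. The difference π(x) − Li(x) ≈ -11.57 is typically negative for small/moderate x (Li(x) overestimates), though Littlewood's theorem shows this sign changes infinitely often.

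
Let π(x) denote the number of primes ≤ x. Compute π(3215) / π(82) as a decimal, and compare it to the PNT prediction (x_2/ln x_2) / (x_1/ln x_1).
π(3215)/π(82) = 454/22 ≈ 20.6364;  PNT prediction ≈ 21.3948.

π(82) = 22 and π(3215) = 454, so π(3215)/π(82) ≈ 20.6364. The PNT-predicted ratio is (3215/ln(3215)) / (82/ln(82)) ≈ 21.3948. The two agree to within a few percent, as expected.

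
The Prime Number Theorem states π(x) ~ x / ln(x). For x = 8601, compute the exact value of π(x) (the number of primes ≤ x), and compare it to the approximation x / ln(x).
π(8601) = 1071;  x/ln(x) ≈ 949.38;  relative error ≈ 11.36%.

Directly count primes up to 8601: π(8601) = 1071. The PNT approximation gives 8601/ln(8601) ≈ 8601/9.05963 ≈ 949.38. Relative error (π(x) − x/ln(x)) / π(x) ≈ 11.36%; the approximation is known to undercount slightly (Li(x) is a better estimate).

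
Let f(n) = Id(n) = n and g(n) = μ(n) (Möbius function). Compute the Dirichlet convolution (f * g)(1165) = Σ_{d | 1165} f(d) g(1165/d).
(Id * μ)(1165) = 928

Divisors of 1165: [1, 5, 233, 1165]. For each d | 1165:
  d = 1: Id(1) · μ(1165/1) = 1 · 1 = 1
  d = 5: Id(5) · μ(1165/5) = 5 · -1 = -5
  d = 233: Id(233) · μ(1165/233) = 233 · -1 = -233
  d = 1165: Id(1165) · μ(1165/1165) = 1165 · 1 = 1165
Summing: (Id * μ)(1165) = 1 + -5 + -233 + 1165 = 928.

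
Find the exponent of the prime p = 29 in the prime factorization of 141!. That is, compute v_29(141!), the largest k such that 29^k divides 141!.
v_29(141!) = 4

Legendre's formula: v_p(n!) = Σ_{k ≥ 1} ⌊n / p^k⌋. For p = 29, n = 141, the terms are:
  ⌊141/29^1⌋ = ⌊141/29⌋ = 4
(the next term ⌊141/29^2⌋ = 0, terminating the sum). Summing: v_29(141!) = 4 = 4.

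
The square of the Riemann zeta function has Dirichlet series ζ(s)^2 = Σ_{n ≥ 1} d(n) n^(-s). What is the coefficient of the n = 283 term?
d(283) = 2

ζ(s)^2 = (Σ 1/m^s)(Σ 1/k^s). The coefficient of 1/n^s in the product is the number of ordered pairs (m, k) with mk = n, which equals d(n). For n = 283, divisors are [1, 283], so d(283) = 2.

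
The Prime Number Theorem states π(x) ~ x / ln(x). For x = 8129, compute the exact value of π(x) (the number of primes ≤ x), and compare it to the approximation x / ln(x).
π(8129) = 1022;  x/ln(x) ≈ 902.90;  relative error ≈ 11.65%.

Directly count primes up to 8129: π(8129) = 1022. The PNT approximation gives 8129/ln(8129) ≈ 8129/9.00319 ≈ 902.90. Relative error (π(x) − x/ln(x)) / π(x) ≈ 11.65%; the approximation is known to undercount slightly (Li(x) is a better estimate).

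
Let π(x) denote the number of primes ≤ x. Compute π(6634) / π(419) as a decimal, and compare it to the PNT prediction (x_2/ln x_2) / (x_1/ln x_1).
π(6634)/π(419) = 855/81 ≈ 10.5556;  PNT prediction ≈ 10.8634.

π(419) = 81 and π(6634) = 855, so π(6634)/π(419) ≈ 10.5556. The PNT-predicted ratio is (6634/ln(6634)) / (419/ln(419)) ≈ 10.8634. The two agree to within a few percent, as expected.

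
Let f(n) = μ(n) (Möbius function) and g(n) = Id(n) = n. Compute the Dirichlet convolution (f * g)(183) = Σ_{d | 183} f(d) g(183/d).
(μ * Id)(183) = 120

Divisors of 183: [1, 3, 61, 183]. For each d | 183:
  d = 1: μ(1) · Id(183/1) = 1 · 183 = 183
  d = 3: μ(3) · Id(183/3) = -1 · 61 = -61
  d = 61: μ(61) · Id(183/61) = -1 · 3 = -3
  d = 183: μ(183) · Id(183/183) = 1 · 1 = 1
Summing: (μ * Id)(183) = 183 + -61 + -3 + 1 = 120.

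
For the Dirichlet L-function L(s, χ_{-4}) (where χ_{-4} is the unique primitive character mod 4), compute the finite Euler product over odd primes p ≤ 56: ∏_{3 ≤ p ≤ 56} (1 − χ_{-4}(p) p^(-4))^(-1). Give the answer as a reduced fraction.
∏ = 257364431333305770108011762895409938991497014556861335561/260241495905762991772533773778373936417391479107040051200

The odd primes p ≤ 56 are [3, 5, 7, 11, 13, 17, 19, 23, 29, 31, 37, 41, 43, 47, 53]. For each, χ(p) = 1 if p ≡ 1 mod 4, χ(p) = −1 if p ≡ 3 mod 4. Taking (1 − χ(p)/p^4)^(-1) = p^4/(p^4 − χ(p)): (1 − (-1)/3^4)^(-1) · (1 − (1)/5^4)^(-1) · (1 − (-1)/7^4)^(-1) · (1 − (-1)/11^4)^(-1) · (1 − (1)/13^4)^(-1) · (1 − (1)/17^4)^(-1) · (1 − (-1)/19^4)^(-1) · (1 − (-1)/23^4)^(-1) · (1 − (1)/29^4)^(-1) · (1 − (-1)/31^4)^(-1) · (1 − (1)/37^4)^(-1) · (1 − (1)/41^4)^(-1) · (1 − (-1)/43^4)^(-1) · (1 − (-1)/47^4)^(-1) · (1 − (1)/53^4)^(-1) = 257364431333305770108011762895409938991497014556861335561/260241495905762991772533773778373936417391479107040051200.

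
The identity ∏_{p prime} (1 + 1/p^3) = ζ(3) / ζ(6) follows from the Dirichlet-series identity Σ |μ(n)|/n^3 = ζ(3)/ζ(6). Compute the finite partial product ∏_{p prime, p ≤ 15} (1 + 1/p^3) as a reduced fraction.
∏ = 431631936/365525875

The primes p ≤ 15 are [2, 3, 5, 7, 11, 13]. For each, (1 + 1/p^3) = (p^3 + 1)/p^3. Multiplying these fractions over p ∈ [2, 3, 5, 7, 11, 13] gives 431631936/365525875. (In the limit P → ∞ this tends to ζ(3)/ζ(6).)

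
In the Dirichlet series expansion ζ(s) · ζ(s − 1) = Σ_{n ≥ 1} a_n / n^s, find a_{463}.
σ(463) = 464

In the product (Σ m^0/m^s)(Σ k / k^s) = Σ (Σ_{d | n} d) / n^s, the coefficient of 1/n^s is σ(n) = Σ_{d | n} d. For n = 463, divisors are [1, 463]; summing: σ(463) = 464.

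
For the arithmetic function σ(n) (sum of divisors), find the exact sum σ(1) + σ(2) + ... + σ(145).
Σ_{n ≤ 145} σ(n) = 17366

Compute σ(n) for each 1 ≤ n ≤ 145: σ(1) = 1, σ(2) = 3, σ(3) = 4, σ(4) = 7, σ(5) = 6, σ(6) = 12, σ(7) = 8, σ(8) = 15, σ(9) = 13, σ(10) = 18, σ(11) = 12, σ(12) = 28, σ(13) = 14, σ(14) = 24, σ(15) = 24, σ(16) = 31, σ(17) = 18, σ(18) = 39, σ(19) = 20, σ(20) = 42, σ(21) = 32, σ(22) = 36, σ(23) = 24, σ(24) = 60, σ(25) = 31, σ(26) = 42, σ(27) = 40, σ(28) = 56, σ(29) = 30, σ(30) = 72, σ(31) = 32, σ(32) = 63, σ(33) = 48, σ(34) = 54, σ(35) = 48, σ(36) = 91, σ(37) = 38, σ(38) = 60, σ(39) = 56, σ(40) = 90, σ(41) = 42, σ(42) = 96, σ(43) = 44, σ(44) = 84, σ(45) = 78, σ(46) = 72, σ(47) = 48, σ(48) = 124, σ(49) = 57, σ(50) = 93, σ(51) = 72, σ(52) = 98, σ(53) = 54, σ(54) = 120, σ(55) = 72, σ(56) = 120, σ(57) = 80, σ(58) = 90, σ(59) = 60, σ(60) = 168, σ(61) = 62, σ(62) = 96, σ(63) = 104, σ(64) = 127, σ(65) = 84, σ(66) = 144, σ(67) = 68, σ(68) = 126, σ(69) = 96, σ(70) = 144, σ(71) = 72, σ(72) = 195, σ(73) = 74, σ(74) = 114, σ(75) = 124, σ(76) = 140, σ(77) = 96, σ(78) = 168, σ(79) = 80, σ(80) = 186, σ(81) = 121, σ(82) = 126, σ(83) = 84, σ(84) = 224, σ(85) = 108, σ(86) = 132, σ(87) = 120, σ(88) = 180, σ(89) = 90, σ(90) = 234, σ(91) = 112, σ(92) = 168, σ(93) = 128, σ(94) = 144, σ(95) = 120, σ(96) = 252, σ(97) = 98, σ(98) = 171, σ(99) = 156, σ(100) = 217, σ(101) = 102, σ(102) = 216, σ(103) = 104, σ(104) = 210, σ(105) = 192, σ(106) = 162, σ(107) = 108, σ(108) = 280, σ(109) = 110, σ(110) = 216, σ(111) = 152, σ(112) = 248, σ(113) = 114, σ(114) = 240, σ(115) = 144, σ(116) = 210, σ(117) = 182, σ(118) = 180, σ(119) = 144, σ(120) = 360, σ(121) = 133, σ(122) = 186, σ(123) = 168, σ(124) = 224, σ(125) = 156, σ(126) = 312, σ(127) = 128, σ(128) = 255, σ(129) = 176, σ(130) = 252, σ(131) = 132, σ(132) = 336, σ(133) = 160, σ(134) = 204, σ(135) = 240, σ(136) = 270, σ(137) = 138, σ(138) = 288, σ(139) = 140, σ(140) = 336, σ(141) = 192, σ(142) = 216, σ(143) = 168, σ(144) = 403, σ(145) = 180. Summing all 145 values: 17366. (Average order: Σ_{n ≤ x} σ(n) ~ (π²/12) x². For x = 145, (π²/12)·145² ≈ 17292.37.)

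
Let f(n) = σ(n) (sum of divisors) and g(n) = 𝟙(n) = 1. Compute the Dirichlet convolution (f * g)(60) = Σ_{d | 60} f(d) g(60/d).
(σ * 𝟙)(60) = 385

Divisors of 60: [1, 2, 3, 4, 5, 6, 10, 12, 15, 20, 30, 60]. For each d | 60:
  d = 1: σ(1) · 𝟙(60/1) = 1 · 1 = 1
  d = 2: σ(2) · 𝟙(60/2) = 3 · 1 = 3
  d = 3: σ(3) · 𝟙(60/3) = 4 · 1 = 4
  d = 4: σ(4) · 𝟙(60/4) = 7 · 1 = 7
  d = 5: σ(5) · 𝟙(60/5) = 6 · 1 = 6
  d = 6: σ(6) · 𝟙(60/6) = 12 · 1 = 12
  d = 10: σ(10) · 𝟙(60/10) = 18 · 1 = 18
  d = 12: σ(12) · 𝟙(60/12) = 28 · 1 = 28
  d = 15: σ(15) · 𝟙(60/15) = 24 · 1 = 24
  d = 20: σ(20) · 𝟙(60/20) = 42 · 1 = 42
  d = 30: σ(30) · 𝟙(60/30) = 72 · 1 = 72
  d = 60: σ(60) · 𝟙(60/60) = 168 · 1 = 168
Summing: (σ * 𝟙)(60) = 1 + 3 + 4 + 7 + 6 + 12 + 18 + 28 + 24 + 42 + 72 + 168 = 385.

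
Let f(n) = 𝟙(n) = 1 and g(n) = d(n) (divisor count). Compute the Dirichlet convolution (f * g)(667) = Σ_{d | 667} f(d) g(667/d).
(𝟙 * d)(667) = 9

Divisors of 667: [1, 23, 29, 667]. For each d | 667:
  d = 1: 𝟙(1) · d(667/1) = 1 · 4 = 4
  d = 23: 𝟙(23) · d(667/23) = 1 · 2 = 2
  d = 29: 𝟙(29) · d(667/29) = 1 · 2 = 2
  d = 667: 𝟙(667) · d(667/667) = 1 · 1 = 1
Summing: (𝟙 * d)(667) = 4 + 2 + 2 + 1 = 9.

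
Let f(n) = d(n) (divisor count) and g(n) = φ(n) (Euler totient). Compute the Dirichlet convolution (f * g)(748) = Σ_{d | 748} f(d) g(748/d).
(d * φ)(748) = 1512

Divisors of 748: [1, 2, 4, 11, 17, 22, 34, 44, 68, 187, 374, 748]. For each d | 748:
  d = 1: d(1) · φ(748/1) = 1 · 320 = 320
  d = 2: d(2) · φ(748/2) = 2 · 160 = 320
  d = 4: d(4) · φ(748/4) = 3 · 160 = 480
  d = 11: d(11) · φ(748/11) = 2 · 32 = 64
  d = 17: d(17) · φ(748/17) = 2 · 20 = 40
  d = 22: d(22) · φ(748/22) = 4 · 16 = 64
  d = 34: d(34) · φ(748/34) = 4 · 10 = 40
  d = 44: d(44) · φ(748/44) = 6 · 16 = 96
  d = 68: d(68) · φ(748/68) = 6 · 10 = 60
  d = 187: d(187) · φ(748/187) = 4 · 2 = 8
  d = 374: d(374) · φ(748/374) = 8 · 1 = 8
  d = 748: d(748) · φ(748/748) = 12 · 1 = 12
Summing: (d * φ)(748) = 320 + 320 + 480 + 64 + 40 + 64 + 40 + 96 + 60 + 8 + 8 + 12 = 1512.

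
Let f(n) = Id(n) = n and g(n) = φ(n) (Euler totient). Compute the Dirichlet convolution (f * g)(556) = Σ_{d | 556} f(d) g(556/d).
(Id * φ)(556) = 2216

Divisors of 556: [1, 2, 4, 139, 278, 556]. For each d | 556:
  d = 1: Id(1) · φ(556/1) = 1 · 276 = 276
  d = 2: Id(2) · φ(556/2) = 2 · 138 = 276
  d = 4: Id(4) · φ(556/4) = 4 · 138 = 552
  d = 139: Id(139) · φ(556/139) = 139 · 2 = 278
  d = 278: Id(278) · φ(556/278) = 278 · 1 = 278
  d = 556: Id(556) · φ(556/556) = 556 · 1 = 556
Summing: (Id * φ)(556) = 276 + 276 + 552 + 278 + 278 + 556 = 2216.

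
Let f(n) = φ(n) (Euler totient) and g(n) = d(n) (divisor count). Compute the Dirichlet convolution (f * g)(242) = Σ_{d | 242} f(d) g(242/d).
(φ * d)(242) = 399

Divisors of 242: [1, 2, 11, 22, 121, 242]. For each d | 242:
  d = 1: φ(1) · d(242/1) = 1 · 6 = 6
  d = 2: φ(2) · d(242/2) = 1 · 3 = 3
  d = 11: φ(11) · d(242/11) = 10 · 4 = 40
  d = 22: φ(22) · d(242/22) = 10 · 2 = 20
  d = 121: φ(121) · d(242/121) = 110 · 2 = 220
  d = 242: φ(242) · d(242/242) = 110 · 1 = 110
Summing: (φ * d)(242) = 6 + 3 + 40 + 20 + 220 + 110 = 399.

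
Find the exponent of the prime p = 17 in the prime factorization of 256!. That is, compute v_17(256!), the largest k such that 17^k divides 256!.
v_17(256!) = 15

Legendre's formula: v_p(n!) = Σ_{k ≥ 1} ⌊n / p^k⌋. For p = 17, n = 256, the terms are:
  ⌊256/17^1⌋ = ⌊256/17⌋ = 15
(the next term ⌊256/17^2⌋ = 0, terminating the sum). Summing: v_17(256!) = 15 = 15.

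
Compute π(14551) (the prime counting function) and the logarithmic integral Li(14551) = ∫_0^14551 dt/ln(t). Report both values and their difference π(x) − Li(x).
π(14551) = 1705;  Li(14551) ≈ 1729.86;  π(x) − Li(x) ≈ -24.86.

Direct count of primes ≤ 14551 gives π(14551) = 1705. Numerical evaluation of the logarithmic integral gives Li(14551) ≈ 1729.86. The difference π(x) − Li(x) ≈ -24.86 is typically negative for small/moderate x (Li(x) overestimates), though Littlewood's theorem shows this sign changes infinitely often.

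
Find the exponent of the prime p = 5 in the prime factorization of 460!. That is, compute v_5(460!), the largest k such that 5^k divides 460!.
v_5(460!) = 113

Legendre's formula: v_p(n!) = Σ_{k ≥ 1} ⌊n / p^k⌋. For p = 5, n = 460, the terms are:
  ⌊460/5^1⌋ = ⌊460/5⌋ = 92
  ⌊460/5^2⌋ = ⌊460/25⌋ = 18
  ⌊460/5^3⌋ = ⌊460/125⌋ = 3
(the next term ⌊460/5^4⌋ = 0, terminating the sum). Summing: v_5(460!) = 92 + 18 + 3 = 113.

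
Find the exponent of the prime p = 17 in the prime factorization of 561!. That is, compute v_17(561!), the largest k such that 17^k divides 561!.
v_17(561!) = 34

Legendre's formula: v_p(n!) = Σ_{k ≥ 1} ⌊n / p^k⌋. For p = 17, n = 561, the terms are:
  ⌊561/17^1⌋ = ⌊561/17⌋ = 33
  ⌊561/17^2⌋ = ⌊561/289⌋ = 1
(the next term ⌊561/17^3⌋ = 0, terminating the sum). Summing: v_17(561!) = 33 + 1 = 34.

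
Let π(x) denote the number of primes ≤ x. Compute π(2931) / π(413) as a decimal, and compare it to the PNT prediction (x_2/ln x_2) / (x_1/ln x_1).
π(2931)/π(413) = 423/80 ≈ 5.2875;  PNT prediction ≈ 5.3548.

π(413) = 80 and π(2931) = 423, so π(2931)/π(413) ≈ 5.2875. The PNT-predicted ratio is (2931/ln(2931)) / (413/ln(413)) ≈ 5.3548. The two agree to within a few percent, as expected.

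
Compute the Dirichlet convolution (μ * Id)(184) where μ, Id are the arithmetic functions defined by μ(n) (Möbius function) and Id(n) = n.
(μ * Id)(184) = 88

Divisors of 184: [1, 2, 4, 8, 23, 46, 92, 184]. For each d | 184:
  d = 1: μ(1) · Id(184/1) = 1 · 184 = 184
  d = 2: μ(2) · Id(184/2) = -1 · 92 = -92
  d = 4: μ(4) · Id(184/4) = 0 · 46 = 0
  d = 8: μ(8) · Id(184/8) = 0 · 23 = 0
  d = 23: μ(23) · Id(184/23) = -1 · 8 = -8
  d = 46: μ(46) · Id(184/46) = 1 · 4 = 4
  d = 92: μ(92) · Id(184/92) = 0 · 2 = 0
  d = 184: μ(184) · Id(184/184) = 0 · 1 = 0
Summing: (μ * Id)(184) = 184 + -92 + 0 + 0 + -8 + 4 + 0 + 0 = 88.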